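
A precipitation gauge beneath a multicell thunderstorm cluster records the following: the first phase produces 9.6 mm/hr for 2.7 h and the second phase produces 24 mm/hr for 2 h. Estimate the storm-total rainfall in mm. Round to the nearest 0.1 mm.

Total = Σ Rᵢ Δtᵢ = 9.6 × 2.7 + 24 × 2
      = 25.92 + 48 = 73.9 mm.

total ≈ 73.9 mm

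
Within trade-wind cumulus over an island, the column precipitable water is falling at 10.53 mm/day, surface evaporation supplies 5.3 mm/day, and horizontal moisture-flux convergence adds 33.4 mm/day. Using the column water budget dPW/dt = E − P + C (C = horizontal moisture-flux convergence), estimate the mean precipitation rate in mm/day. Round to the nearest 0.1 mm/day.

P ≈ 49.2 mm/day

dPW/dt = -10.53 mm/day.
P = E + C − dPW/dt = 5.3 + (33.4) − (-10.53) = 49.2 mm/day.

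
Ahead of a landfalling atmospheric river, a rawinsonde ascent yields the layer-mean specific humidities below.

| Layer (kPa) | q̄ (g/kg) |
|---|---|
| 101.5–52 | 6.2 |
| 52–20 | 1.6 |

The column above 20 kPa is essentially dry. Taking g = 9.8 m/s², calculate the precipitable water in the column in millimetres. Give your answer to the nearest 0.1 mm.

Precipitable water is the column-integrated vapour mass per unit area: PW = (1/g) Σ q̄ Δp, with q in kg/kg and Δp in Pa (1 kg/m² of water = 1 mm).
Layer 101.5–52 kPa: Δp = 495 hPa = 49500 Pa, q̄ = 0.0062 kg/kg → 0.0062 × 49500 / 9.8 = 31.32 mm
Layer 52–20 kPa: Δp = 320 hPa = 32000 Pa, q̄ = 0.0016 kg/kg → 0.0016 × 32000 / 9.8 = 5.22 mm
PW = 31.32 + 5.22 = 36.54 ≈ 36.5 mm.

PW ≈ 36.5 mm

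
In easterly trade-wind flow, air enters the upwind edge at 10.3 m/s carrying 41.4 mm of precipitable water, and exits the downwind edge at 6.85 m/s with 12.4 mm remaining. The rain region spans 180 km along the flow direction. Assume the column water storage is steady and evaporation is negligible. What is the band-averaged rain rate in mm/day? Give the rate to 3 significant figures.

Column moisture flux per unit crosswind length is F = V × PW.
Inflow: F_in = 10.3 × 41.4 = 426.42 mm·m/s
Outflow: F_out = 6.85 × 12.4 = 84.94 mm·m/s
Steady-state rate R = (F_in − F_out)/L = (426.42 − 84.94) / 180000 m = 1.897e-03 mm/s.
R = 1.897e-03 × 3600 × 24 = 164 mm/day.

R ≈ 164 mm/day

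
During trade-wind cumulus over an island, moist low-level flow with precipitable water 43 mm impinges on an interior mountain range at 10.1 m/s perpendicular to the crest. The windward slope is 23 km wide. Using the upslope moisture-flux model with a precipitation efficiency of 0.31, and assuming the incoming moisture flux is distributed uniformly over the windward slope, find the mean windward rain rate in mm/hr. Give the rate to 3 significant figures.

Incoming column moisture flux per unit ridge length: F = V × PW = 10.1 × 43 = 434.3 mm·m/s.
Spread over the 23 km slope with efficiency ε = 0.31: R = ε·F/W = 0.31 × 434.3 / 23000 m = 5.854e-03 mm/s.
R = 5.854e-03 × 3600 = 21.1 mm/hr.

R ≈ 21.1 mm/hr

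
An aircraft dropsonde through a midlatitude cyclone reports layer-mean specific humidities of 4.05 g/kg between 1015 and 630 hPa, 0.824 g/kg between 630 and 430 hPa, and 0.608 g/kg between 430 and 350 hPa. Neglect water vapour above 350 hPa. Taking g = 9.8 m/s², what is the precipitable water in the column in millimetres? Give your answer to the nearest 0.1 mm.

PW ≈ 18.1 mm

Precipitable water is the column-integrated vapour mass per unit area: PW = (1/g) Σ q̄ Δp, with q in kg/kg and Δp in Pa (1 kg/m² of water = 1 mm).
Layer 1015–630 hPa: Δp = 385 hPa = 38500 Pa, q̄ = 0.00405 kg/kg → 0.00405 × 38500 / 9.8 = 15.91 mm
Layer 630–430 hPa: Δp = 200 hPa = 20000 Pa, q̄ = 0.000824 kg/kg → 0.000824 × 20000 / 9.8 = 1.68 mm
Layer 430–350 hPa: Δp = 80 hPa = 8000 Pa, q̄ = 0.000608 kg/kg → 0.000608 × 8000 / 9.8 = 0.50 mm
PW = 15.91 + 1.68 + 0.50 = 18.09 ≈ 18.1 mm.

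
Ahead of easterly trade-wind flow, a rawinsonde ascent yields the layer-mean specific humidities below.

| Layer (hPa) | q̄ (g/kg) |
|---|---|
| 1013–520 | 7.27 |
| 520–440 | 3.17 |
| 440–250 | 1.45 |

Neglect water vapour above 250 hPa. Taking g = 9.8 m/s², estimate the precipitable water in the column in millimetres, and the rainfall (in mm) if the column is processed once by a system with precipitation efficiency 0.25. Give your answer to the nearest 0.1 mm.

PW ≈ 42.0 mm; rainfall ≈ 10.5 mm

Precipitable water is the column-integrated vapour mass per unit area: PW = (1/g) Σ q̄ Δp, with q in kg/kg and Δp in Pa (1 kg/m² of water = 1 mm).
Layer 1013–520 hPa: Δp = 493 hPa = 49300 Pa, q̄ = 0.00727 kg/kg → 0.00727 × 49300 / 9.8 = 36.57 mm
Layer 520–440 hPa: Δp = 80 hPa = 8000 Pa, q̄ = 0.00317 kg/kg → 0.00317 × 8000 / 9.8 = 2.59 mm
Layer 440–250 hPa: Δp = 190 hPa = 19000 Pa, q̄ = 0.00145 kg/kg → 0.00145 × 19000 / 9.8 = 2.81 mm
PW = 36.57 + 2.59 + 2.81 = 41.97 ≈ 42.0 mm.
Rainfall = ε × PW = 0.25 × 42.0 = 10.5 mm.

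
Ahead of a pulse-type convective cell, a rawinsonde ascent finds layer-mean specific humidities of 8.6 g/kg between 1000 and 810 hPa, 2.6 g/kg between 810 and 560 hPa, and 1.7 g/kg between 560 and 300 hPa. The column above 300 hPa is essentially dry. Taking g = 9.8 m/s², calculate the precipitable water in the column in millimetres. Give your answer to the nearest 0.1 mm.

Precipitable water is the column-integrated vapour mass per unit area: PW = (1/g) Σ q̄ Δp, with q in kg/kg and Δp in Pa (1 kg/m² of water = 1 mm).
Layer 1000–810 hPa: Δp = 190 hPa = 19000 Pa, q̄ = 0.0086 kg/kg → 0.0086 × 19000 / 9.8 = 16.67 mm
Layer 810–560 hPa: Δp = 250 hPa = 25000 Pa, q̄ = 0.0026 kg/kg → 0.0026 × 25000 / 9.8 = 6.63 mm
Layer 560–300 hPa: Δp = 260 hPa = 26000 Pa, q̄ = 0.0017 kg/kg → 0.0017 × 26000 / 9.8 = 4.51 mm
PW = 16.67 + 6.63 + 4.51 = 27.81 ≈ 27.8 mm.

PW ≈ 27.8 mm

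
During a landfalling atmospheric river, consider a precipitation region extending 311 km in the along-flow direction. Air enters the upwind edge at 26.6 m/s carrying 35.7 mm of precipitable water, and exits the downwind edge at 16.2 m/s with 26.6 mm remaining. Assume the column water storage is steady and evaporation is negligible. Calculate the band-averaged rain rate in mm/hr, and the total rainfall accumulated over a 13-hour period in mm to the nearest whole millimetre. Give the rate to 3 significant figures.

R ≈ 6.00 mm/hr; total ≈ 78 mm

Column moisture flux per unit crosswind length is F = V × PW.
Inflow: F_in = 26.6 × 35.7 = 949.62 mm·m/s
Outflow: F_out = 16.2 × 26.6 = 430.92 mm·m/s
Steady-state rate R = (F_in − F_out)/L = (949.62 − 430.92) / 311000 m = 1.668e-03 mm/s.
R = 1.668e-03 × 3600 = 6.00 mm/hr.
Over 13 h: total = 6.00 × 13 = 78 mm.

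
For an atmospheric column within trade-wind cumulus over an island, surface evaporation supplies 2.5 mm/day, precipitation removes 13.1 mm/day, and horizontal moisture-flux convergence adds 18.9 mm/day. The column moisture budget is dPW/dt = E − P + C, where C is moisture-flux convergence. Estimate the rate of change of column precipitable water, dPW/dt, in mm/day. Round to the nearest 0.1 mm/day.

dPW/dt ≈ 8.3 mm/day

dPW/dt = E − P + C = 2.5 − 13.1 + (18.9) = 8.3 mm/day.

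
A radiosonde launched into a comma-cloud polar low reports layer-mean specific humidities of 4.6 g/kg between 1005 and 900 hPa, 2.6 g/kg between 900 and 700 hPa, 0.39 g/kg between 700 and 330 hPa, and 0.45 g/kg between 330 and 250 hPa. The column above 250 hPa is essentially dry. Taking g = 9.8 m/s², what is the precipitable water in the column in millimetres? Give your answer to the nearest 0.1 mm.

Precipitable water is the column-integrated vapour mass per unit area: PW = (1/g) Σ q̄ Δp, with q in kg/kg and Δp in Pa (1 kg/m² of water = 1 mm).
Layer 1005–900 hPa: Δp = 105 hPa = 10500 Pa, q̄ = 0.0046 kg/kg → 0.0046 × 10500 / 9.8 = 4.93 mm
Layer 900–700 hPa: Δp = 200 hPa = 20000 Pa, q̄ = 0.0026 kg/kg → 0.0026 × 20000 / 9.8 = 5.31 mm
Layer 700–330 hPa: Δp = 370 hPa = 37000 Pa, q̄ = 0.00039 kg/kg → 0.00039 × 37000 / 9.8 = 1.47 mm
Layer 330–250 hPa: Δp = 80 hPa = 8000 Pa, q̄ = 0.00045 kg/kg → 0.00045 × 8000 / 9.8 = 0.37 mm
PW = 4.93 + 5.31 + 1.47 + 0.37 = 12.08 ≈ 12.1 mm.

PW ≈ 12.1 mm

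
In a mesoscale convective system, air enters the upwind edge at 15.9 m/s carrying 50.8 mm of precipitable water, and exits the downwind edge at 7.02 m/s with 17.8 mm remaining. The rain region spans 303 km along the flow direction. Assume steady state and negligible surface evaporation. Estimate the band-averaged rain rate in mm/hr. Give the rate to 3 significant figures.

Column moisture flux per unit crosswind length is F = V × PW.
Inflow: F_in = 15.9 × 50.8 = 807.72 mm·m/s
Outflow: F_out = 7.02 × 17.8 = 124.956 mm·m/s
Steady-state rate R = (F_in − F_out)/L = (807.72 − 124.956) / 303000 m = 2.253e-03 mm/s.
R = 2.253e-03 × 3600 = 8.11 mm/hr.

R ≈ 8.11 mm/hr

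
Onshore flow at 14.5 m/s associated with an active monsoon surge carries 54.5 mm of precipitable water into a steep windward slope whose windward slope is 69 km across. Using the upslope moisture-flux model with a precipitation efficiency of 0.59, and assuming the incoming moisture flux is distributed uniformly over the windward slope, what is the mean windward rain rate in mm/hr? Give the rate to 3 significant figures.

R ≈ 24.3 mm/hr

Incoming column moisture flux per unit ridge length: F = V × PW = 14.5 × 54.5 = 790.25 mm·m/s.
Spread over the 69 km slope with efficiency ε = 0.59: R = ε·F/W = 0.59 × 790.25 / 69000 m = 6.757e-03 mm/s.
R = 6.757e-03 × 3600 = 24.3 mm/hr.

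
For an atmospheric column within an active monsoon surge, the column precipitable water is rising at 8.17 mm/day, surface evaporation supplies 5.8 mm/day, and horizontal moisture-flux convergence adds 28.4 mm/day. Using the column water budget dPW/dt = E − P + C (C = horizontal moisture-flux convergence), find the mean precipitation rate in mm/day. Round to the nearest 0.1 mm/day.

dPW/dt = +8.17 mm/day.
P = E + C − dPW/dt = 5.8 + (28.4) − (+8.17) = 26.0 mm/day.

P ≈ 26.0 mm/day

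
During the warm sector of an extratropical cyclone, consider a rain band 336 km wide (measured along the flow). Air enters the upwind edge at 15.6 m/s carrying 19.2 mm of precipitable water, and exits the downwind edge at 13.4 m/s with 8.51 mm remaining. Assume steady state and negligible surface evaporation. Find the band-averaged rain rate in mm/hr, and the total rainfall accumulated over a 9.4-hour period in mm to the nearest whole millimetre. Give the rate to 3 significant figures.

Column moisture flux per unit crosswind length is F = V × PW.
Inflow: F_in = 15.6 × 19.2 = 299.52 mm·m/s
Outflow: F_out = 13.4 × 8.51 = 114.034 mm·m/s
Steady-state rate R = (F_in − F_out)/L = (299.52 − 114.034) / 336000 m = 5.520e-04 mm/s.
R = 5.520e-04 × 3600 = 1.99 mm/hr.
Over 9.4 h: total = 1.99 × 9.4 = 18.706 ≈ 19 mm.

R ≈ 1.99 mm/hr; total ≈ 19 mm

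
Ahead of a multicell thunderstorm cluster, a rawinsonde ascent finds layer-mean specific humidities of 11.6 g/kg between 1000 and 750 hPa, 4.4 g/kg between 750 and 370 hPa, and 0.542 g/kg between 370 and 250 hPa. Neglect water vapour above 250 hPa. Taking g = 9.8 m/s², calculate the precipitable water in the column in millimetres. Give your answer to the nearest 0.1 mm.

Precipitable water is the column-integrated vapour mass per unit area: PW = (1/g) Σ q̄ Δp, with q in kg/kg and Δp in Pa (1 kg/m² of water = 1 mm).
Layer 1000–750 hPa: Δp = 250 hPa = 25000 Pa, q̄ = 0.0116 kg/kg → 0.0116 × 25000 / 9.8 = 29.59 mm
Layer 750–370 hPa: Δp = 380 hPa = 38000 Pa, q̄ = 0.0044 kg/kg → 0.0044 × 38000 / 9.8 = 17.06 mm
Layer 370–250 hPa: Δp = 120 hPa = 12000 Pa, q̄ = 0.000542 kg/kg → 0.000542 × 12000 / 9.8 = 0.66 mm
PW = 29.59 + 17.06 + 0.66 = 47.31 ≈ 47.3 mm.

PW ≈ 47.3 mm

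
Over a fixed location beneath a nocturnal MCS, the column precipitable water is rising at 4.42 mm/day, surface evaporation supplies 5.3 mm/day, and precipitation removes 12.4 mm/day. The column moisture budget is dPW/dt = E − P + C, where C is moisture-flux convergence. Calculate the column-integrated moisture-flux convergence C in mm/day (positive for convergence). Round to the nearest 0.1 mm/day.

dPW/dt = +4.42 mm/day.
C = dPW/dt − E + P = (+4.42) − 5.3 + 12.4 = 11.5 mm/day.

C ≈ 11.5 mm/day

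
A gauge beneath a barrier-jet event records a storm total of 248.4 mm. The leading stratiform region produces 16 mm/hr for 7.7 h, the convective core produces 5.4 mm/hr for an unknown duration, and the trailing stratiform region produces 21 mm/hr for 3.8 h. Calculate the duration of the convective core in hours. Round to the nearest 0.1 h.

duration ≈ 8.4 h

Known phases: 16 × 7.7 + 21 × 3.8 = 123.2 + 79.8 = 203 mm.
Remaining depth = 248.4 − 203 = 45.4 mm.
Duration = 45.4 / 5.4 = 8.4 h.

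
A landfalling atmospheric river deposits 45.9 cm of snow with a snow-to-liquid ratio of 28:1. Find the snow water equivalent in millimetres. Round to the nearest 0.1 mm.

SWE ≈ 16.4 mm

SWE = snow depth / ratio = 45.9 cm / 28 = 1.639 cm = 16.4 mm.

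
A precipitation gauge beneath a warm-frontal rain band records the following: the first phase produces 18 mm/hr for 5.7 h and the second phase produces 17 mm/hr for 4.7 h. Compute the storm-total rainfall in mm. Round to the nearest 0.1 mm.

Total = Σ Rᵢ Δtᵢ = 18 × 5.7 + 17 × 4.7
      = 102.6 + 79.9 = 182.5 mm.

total ≈ 182.5 mm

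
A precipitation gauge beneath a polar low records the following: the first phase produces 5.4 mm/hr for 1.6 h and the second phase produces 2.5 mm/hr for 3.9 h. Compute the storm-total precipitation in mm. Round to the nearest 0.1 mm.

total ≈ 18.4 mm

Total = Σ Rᵢ Δtᵢ = 5.4 × 1.6 + 2.5 × 3.9
      = 8.64 + 9.75 = 18.4 mm.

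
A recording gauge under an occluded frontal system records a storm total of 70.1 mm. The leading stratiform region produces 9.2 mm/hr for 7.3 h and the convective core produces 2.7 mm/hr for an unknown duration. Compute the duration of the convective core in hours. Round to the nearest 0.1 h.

Known phases: 9.2 × 7.3 = 67.16 mm.
Remaining depth = 70.1 − 67.16 = 2.94 mm.
Duration = 2.94 / 2.7 = 1.1 h.

duration ≈ 1.1 h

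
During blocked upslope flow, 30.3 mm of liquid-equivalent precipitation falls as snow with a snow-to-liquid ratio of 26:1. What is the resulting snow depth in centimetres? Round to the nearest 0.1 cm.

snow depth ≈ 78.8 cm

Snow depth = liquid × ratio = 30.3 mm × 26 = 787.8 mm = 78.8 cm.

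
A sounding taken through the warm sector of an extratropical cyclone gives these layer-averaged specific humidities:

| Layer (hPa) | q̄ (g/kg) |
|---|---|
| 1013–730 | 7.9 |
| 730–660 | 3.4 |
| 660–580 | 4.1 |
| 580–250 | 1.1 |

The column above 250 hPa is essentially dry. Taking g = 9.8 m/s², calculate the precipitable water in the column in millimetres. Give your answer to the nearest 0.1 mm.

Precipitable water is the column-integrated vapour mass per unit area: PW = (1/g) Σ q̄ Δp, with q in kg/kg and Δp in Pa (1 kg/m² of water = 1 mm).
Layer 1013–730 hPa: Δp = 283 hPa = 28300 Pa, q̄ = 0.0079 kg/kg → 0.0079 × 28300 / 9.8 = 22.81 mm
Layer 730–660 hPa: Δp = 70 hPa = 7000 Pa, q̄ = 0.0034 kg/kg → 0.0034 × 7000 / 9.8 = 2.43 mm
Layer 660–580 hPa: Δp = 80 hPa = 8000 Pa, q̄ = 0.0041 kg/kg → 0.0041 × 8000 / 9.8 = 3.35 mm
Layer 580–250 hPa: Δp = 330 hPa = 33000 Pa, q̄ = 0.0011 kg/kg → 0.0011 × 33000 / 9.8 = 3.70 mm
PW = 22.81 + 2.43 + 3.35 + 3.70 = 32.29 ≈ 32.3 mm.

PW ≈ 32.3 mm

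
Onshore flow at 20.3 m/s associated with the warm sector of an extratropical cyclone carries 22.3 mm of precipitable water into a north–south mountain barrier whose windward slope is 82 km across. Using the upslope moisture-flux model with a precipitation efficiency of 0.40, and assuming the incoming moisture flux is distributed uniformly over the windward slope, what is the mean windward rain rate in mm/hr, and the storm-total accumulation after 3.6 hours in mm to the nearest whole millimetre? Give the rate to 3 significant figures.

Incoming column moisture flux per unit ridge length: F = V × PW = 20.3 × 22.3 = 452.69 mm·m/s.
Spread over the 82 km slope with efficiency ε = 0.40: R = ε·F/W = 0.40 × 452.69 / 82000 m = 2.208e-03 mm/s.
R = 2.208e-03 × 3600 = 7.95 mm/hr.
Over 3.6 h: total = 7.95 × 3.6 = 28.62 ≈ 29 mm.

R ≈ 7.95 mm/hr; total ≈ 29 mm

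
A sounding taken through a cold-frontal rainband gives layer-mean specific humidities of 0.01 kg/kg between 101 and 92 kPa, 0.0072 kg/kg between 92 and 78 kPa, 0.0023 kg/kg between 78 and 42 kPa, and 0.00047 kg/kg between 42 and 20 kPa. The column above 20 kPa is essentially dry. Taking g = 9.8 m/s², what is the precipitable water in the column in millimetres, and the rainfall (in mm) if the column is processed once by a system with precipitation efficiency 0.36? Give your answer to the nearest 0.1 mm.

PW ≈ 29.0 mm; rainfall ≈ 10.4 mm

Precipitable water is the column-integrated vapour mass per unit area: PW = (1/g) Σ q̄ Δp, with q in kg/kg and Δp in Pa (1 kg/m² of water = 1 mm).
Layer 101–92 kPa: Δp = 90 hPa = 9000 Pa, q̄ = 0.01 kg/kg → 0.01 × 9000 / 9.8 = 9.18 mm
Layer 92–78 kPa: Δp = 140 hPa = 14000 Pa, q̄ = 0.0072 kg/kg → 0.0072 × 14000 / 9.8 = 10.29 mm
Layer 78–42 kPa: Δp = 360 hPa = 36000 Pa, q̄ = 0.0023 kg/kg → 0.0023 × 36000 / 9.8 = 8.45 mm
Layer 42–20 kPa: Δp = 220 hPa = 22000 Pa, q̄ = 0.00047 kg/kg → 0.00047 × 22000 / 9.8 = 1.06 mm
PW = 9.18 + 10.29 + 8.45 + 1.06 = 28.98 ≈ 29.0 mm.
Rainfall = ε × PW = 0.36 × 29.0 = 10.4 mm.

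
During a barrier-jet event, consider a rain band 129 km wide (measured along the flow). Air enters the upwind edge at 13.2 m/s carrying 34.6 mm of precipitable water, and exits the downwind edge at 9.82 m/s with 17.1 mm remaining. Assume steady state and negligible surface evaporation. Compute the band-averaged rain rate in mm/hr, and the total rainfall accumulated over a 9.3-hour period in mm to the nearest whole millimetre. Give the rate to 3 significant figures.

R ≈ 8.06 mm/hr; total ≈ 75 mm

Column moisture flux per unit crosswind length is F = V × PW.
Inflow: F_in = 13.2 × 34.6 = 456.72 mm·m/s
Outflow: F_out = 9.82 × 17.1 = 167.922 mm·m/s
Steady-state rate R = (F_in − F_out)/L = (456.72 − 167.922) / 129000 m = 2.239e-03 mm/s.
R = 2.239e-03 × 3600 = 8.06 mm/hr.
Over 9.3 h: total = 8.06 × 9.3 = 74.958 ≈ 75 mm.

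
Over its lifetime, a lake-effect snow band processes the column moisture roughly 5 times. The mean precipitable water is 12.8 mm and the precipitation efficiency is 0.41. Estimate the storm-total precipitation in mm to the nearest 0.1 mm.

precipitation ≈ 26.2 mm

Each cycle deposits ε × PW = 0.41 × 12.8 = 5.248 mm.
Over 5 cycles: 5 × 5.248 = 26.2 mm.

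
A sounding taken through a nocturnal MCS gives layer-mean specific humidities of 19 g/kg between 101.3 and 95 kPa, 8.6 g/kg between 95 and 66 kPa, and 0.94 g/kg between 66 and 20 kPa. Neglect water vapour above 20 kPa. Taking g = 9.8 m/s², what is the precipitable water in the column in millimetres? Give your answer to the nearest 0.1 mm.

Precipitable water is the column-integrated vapour mass per unit area: PW = (1/g) Σ q̄ Δp, with q in kg/kg and Δp in Pa (1 kg/m² of water = 1 mm).
Layer 101.3–95 kPa: Δp = 63 hPa = 6300 Pa, q̄ = 0.019 kg/kg → 0.019 × 6300 / 9.8 = 12.21 mm
Layer 95–66 kPa: Δp = 290 hPa = 29000 Pa, q̄ = 0.0086 kg/kg → 0.0086 × 29000 / 9.8 = 25.45 mm
Layer 66–20 kPa: Δp = 460 hPa = 46000 Pa, q̄ = 0.00094 kg/kg → 0.00094 × 46000 / 9.8 = 4.41 mm
PW = 12.21 + 25.45 + 4.41 = 42.07 ≈ 42.1 mm.

PW ≈ 42.1 mm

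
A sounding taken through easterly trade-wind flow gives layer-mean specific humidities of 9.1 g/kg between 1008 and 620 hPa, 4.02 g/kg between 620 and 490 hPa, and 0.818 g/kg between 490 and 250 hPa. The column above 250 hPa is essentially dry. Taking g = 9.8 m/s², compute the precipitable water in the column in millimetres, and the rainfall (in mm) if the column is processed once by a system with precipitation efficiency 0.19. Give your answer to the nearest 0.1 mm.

PW ≈ 43.4 mm; rainfall ≈ 8.2 mm

Precipitable water is the column-integrated vapour mass per unit area: PW = (1/g) Σ q̄ Δp, with q in kg/kg and Δp in Pa (1 kg/m² of water = 1 mm).
Layer 1008–620 hPa: Δp = 388 hPa = 38800 Pa, q̄ = 0.0091 kg/kg → 0.0091 × 38800 / 9.8 = 36.03 mm
Layer 620–490 hPa: Δp = 130 hPa = 13000 Pa, q̄ = 0.00402 kg/kg → 0.00402 × 13000 / 9.8 = 5.33 mm
Layer 490–250 hPa: Δp = 240 hPa = 24000 Pa, q̄ = 0.000818 kg/kg → 0.000818 × 24000 / 9.8 = 2.00 mm
PW = 36.03 + 5.33 + 2.00 = 43.36 ≈ 43.4 mm.
Rainfall = ε × PW = 0.19 × 43.4 = 8.2 mm.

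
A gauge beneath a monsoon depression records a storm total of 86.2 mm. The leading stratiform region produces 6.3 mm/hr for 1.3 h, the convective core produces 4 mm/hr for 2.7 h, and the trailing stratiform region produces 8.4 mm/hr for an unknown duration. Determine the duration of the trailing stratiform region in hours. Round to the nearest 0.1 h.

duration ≈ 8.0 h

Known phases: 6.3 × 1.3 + 4 × 2.7 = 8.19 + 10.8 = 18.99 mm.
Remaining depth = 86.2 − 18.99 = 67.21 mm.
Duration = 67.21 / 8.4 = 8.0 h.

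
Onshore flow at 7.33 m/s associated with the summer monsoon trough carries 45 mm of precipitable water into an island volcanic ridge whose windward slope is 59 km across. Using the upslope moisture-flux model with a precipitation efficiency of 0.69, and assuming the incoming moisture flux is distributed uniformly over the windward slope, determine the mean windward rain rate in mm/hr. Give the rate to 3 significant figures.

Incoming column moisture flux per unit ridge length: F = V × PW = 7.33 × 45 = 329.85 mm·m/s.
Spread over the 59 km slope with efficiency ε = 0.69: R = ε·F/W = 0.69 × 329.85 / 59000 m = 3.858e-03 mm/s.
R = 3.858e-03 × 3600 = 13.9 mm/hr.

R ≈ 13.9 mm/hr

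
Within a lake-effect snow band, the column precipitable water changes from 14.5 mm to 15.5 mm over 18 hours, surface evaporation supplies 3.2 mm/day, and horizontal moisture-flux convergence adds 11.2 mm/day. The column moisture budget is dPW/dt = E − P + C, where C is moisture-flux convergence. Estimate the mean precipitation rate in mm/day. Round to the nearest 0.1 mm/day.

dPW/dt = (15.5 − 14.5) mm / (18/24 day) = +1.333 mm/day.
P = E + C − dPW/dt = 3.2 + (11.2) − (+1.333) = 13.1 mm/day.

P ≈ 13.1 mm/day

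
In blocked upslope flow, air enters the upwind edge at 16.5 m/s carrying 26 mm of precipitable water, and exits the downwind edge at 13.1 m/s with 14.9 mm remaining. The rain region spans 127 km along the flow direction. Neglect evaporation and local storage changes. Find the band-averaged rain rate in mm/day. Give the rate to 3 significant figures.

Column moisture flux per unit crosswind length is F = V × PW.
Inflow: F_in = 16.5 × 26 = 429 mm·m/s
Outflow: F_out = 13.1 × 14.9 = 195.19 mm·m/s
Steady-state rate R = (F_in − F_out)/L = (429 − 195.19) / 127000 m = 1.841e-03 mm/s.
R = 1.841e-03 × 3600 × 24 = 159 mm/day.

R ≈ 159 mm/day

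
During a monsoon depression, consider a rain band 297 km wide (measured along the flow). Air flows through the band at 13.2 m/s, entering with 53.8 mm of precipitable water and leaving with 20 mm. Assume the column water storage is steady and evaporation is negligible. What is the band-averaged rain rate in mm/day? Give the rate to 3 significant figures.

Column moisture flux per unit crosswind length is F = V × PW.
Inflow: F_in = 13.2 × 53.8 = 710.16 mm·m/s
Outflow: F_out = 13.2 × 20 = 264 mm·m/s
Steady-state rate R = (F_in − F_out)/L = (710.16 − 264) / 297000 m = 1.502e-03 mm/s.
R = 1.502e-03 × 3600 × 24 = 130 mm/day.

R ≈ 130 mm/day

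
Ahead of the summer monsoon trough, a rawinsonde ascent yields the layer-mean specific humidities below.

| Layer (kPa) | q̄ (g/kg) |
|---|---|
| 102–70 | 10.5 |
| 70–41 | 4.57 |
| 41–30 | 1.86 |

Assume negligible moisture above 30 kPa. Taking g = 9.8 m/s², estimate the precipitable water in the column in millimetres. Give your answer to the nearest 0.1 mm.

Precipitable water is the column-integrated vapour mass per unit area: PW = (1/g) Σ q̄ Δp, with q in kg/kg and Δp in Pa (1 kg/m² of water = 1 mm).
Layer 102–70 kPa: Δp = 320 hPa = 32000 Pa, q̄ = 0.0105 kg/kg → 0.0105 × 32000 / 9.8 = 34.29 mm
Layer 70–41 kPa: Δp = 290 hPa = 29000 Pa, q̄ = 0.00457 kg/kg → 0.00457 × 29000 / 9.8 = 13.52 mm
Layer 41–30 kPa: Δp = 110 hPa = 11000 Pa, q̄ = 0.00186 kg/kg → 0.00186 × 11000 / 9.8 = 2.09 mm
PW = 34.29 + 13.52 + 2.09 = 49.90 ≈ 49.9 mm.

PW ≈ 49.9 mm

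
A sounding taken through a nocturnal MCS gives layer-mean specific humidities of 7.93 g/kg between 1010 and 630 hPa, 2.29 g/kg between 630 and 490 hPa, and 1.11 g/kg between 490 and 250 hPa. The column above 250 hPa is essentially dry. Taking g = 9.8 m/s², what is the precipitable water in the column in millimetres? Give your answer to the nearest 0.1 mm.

Precipitable water is the column-integrated vapour mass per unit area: PW = (1/g) Σ q̄ Δp, with q in kg/kg and Δp in Pa (1 kg/m² of water = 1 mm).
Layer 1010–630 hPa: Δp = 380 hPa = 38000 Pa, q̄ = 0.00793 kg/kg → 0.00793 × 38000 / 9.8 = 30.75 mm
Layer 630–490 hPa: Δp = 140 hPa = 14000 Pa, q̄ = 0.00229 kg/kg → 0.00229 × 14000 / 9.8 = 3.27 mm
Layer 490–250 hPa: Δp = 240 hPa = 24000 Pa, q̄ = 0.00111 kg/kg → 0.00111 × 24000 / 9.8 = 2.72 mm
PW = 30.75 + 3.27 + 2.72 = 36.74 ≈ 36.7 mm.

PW ≈ 36.7 mm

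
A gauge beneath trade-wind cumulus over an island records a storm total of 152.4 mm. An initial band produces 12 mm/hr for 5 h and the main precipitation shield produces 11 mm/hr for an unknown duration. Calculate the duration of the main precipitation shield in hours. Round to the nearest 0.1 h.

duration ≈ 8.4 h

Known phases: 12 × 5 = 60 mm.
Remaining depth = 152.4 − 60 = 92.4 mm.
Duration = 92.4 / 11 = 8.4 h.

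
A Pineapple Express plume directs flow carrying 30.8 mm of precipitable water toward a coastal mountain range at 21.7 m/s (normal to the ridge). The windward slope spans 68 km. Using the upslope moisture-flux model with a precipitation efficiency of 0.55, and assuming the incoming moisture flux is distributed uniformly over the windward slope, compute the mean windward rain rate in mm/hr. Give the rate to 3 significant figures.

Incoming column moisture flux per unit ridge length: F = V × PW = 21.7 × 30.8 = 668.36 mm·m/s.
Spread over the 68 km slope with efficiency ε = 0.55: R = ε·F/W = 0.55 × 668.36 / 68000 m = 5.406e-03 mm/s.
R = 5.406e-03 × 3600 = 19.5 mm/hr.

R ≈ 19.5 mm/hr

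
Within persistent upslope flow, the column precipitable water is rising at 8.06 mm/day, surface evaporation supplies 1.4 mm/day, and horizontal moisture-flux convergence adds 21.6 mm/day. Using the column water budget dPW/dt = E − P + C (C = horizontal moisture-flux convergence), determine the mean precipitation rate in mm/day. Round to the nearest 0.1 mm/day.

dPW/dt = +8.06 mm/day.
P = E + C − dPW/dt = 1.4 + (21.6) − (+8.06) = 14.9 mm/day.

P ≈ 14.9 mm/day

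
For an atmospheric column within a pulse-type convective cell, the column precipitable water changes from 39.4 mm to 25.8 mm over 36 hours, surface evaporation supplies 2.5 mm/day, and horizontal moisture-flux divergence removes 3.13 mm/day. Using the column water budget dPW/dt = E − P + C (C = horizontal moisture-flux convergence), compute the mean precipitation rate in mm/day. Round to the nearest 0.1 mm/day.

P ≈ 8.4 mm/day

dPW/dt = (25.8 − 39.4) mm / (36/24 day) = -9.067 mm/day.
P = E + C − dPW/dt = 2.5 + (-3.13) − (-9.067) = 8.4 mm/day.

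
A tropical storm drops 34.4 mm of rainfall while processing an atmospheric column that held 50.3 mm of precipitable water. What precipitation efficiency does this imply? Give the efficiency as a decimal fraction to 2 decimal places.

ε = rainfall / PW = 34.4 / 50.3 = 0.68.

ε ≈ 0.68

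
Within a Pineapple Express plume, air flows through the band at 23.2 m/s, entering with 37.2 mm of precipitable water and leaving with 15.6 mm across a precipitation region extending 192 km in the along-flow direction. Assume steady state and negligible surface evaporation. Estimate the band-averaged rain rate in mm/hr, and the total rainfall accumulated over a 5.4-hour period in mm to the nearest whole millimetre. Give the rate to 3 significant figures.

R ≈ 9.40 mm/hr; total ≈ 51 mm

Column moisture flux per unit crosswind length is F = V × PW.
Inflow: F_in = 23.2 × 37.2 = 863.04 mm·m/s
Outflow: F_out = 23.2 × 15.6 = 361.92 mm·m/s
Steady-state rate R = (F_in − F_out)/L = (863.04 − 361.92) / 192000 m = 2.610e-03 mm/s.
R = 2.610e-03 × 3600 = 9.40 mm/hr.
Over 5.4 h: total = 9.40 × 5.4 = 50.76 ≈ 51 mm.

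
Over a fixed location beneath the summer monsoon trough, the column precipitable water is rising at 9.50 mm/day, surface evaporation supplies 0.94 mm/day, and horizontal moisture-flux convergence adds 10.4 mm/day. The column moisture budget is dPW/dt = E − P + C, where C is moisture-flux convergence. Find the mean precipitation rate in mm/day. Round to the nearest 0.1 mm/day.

P ≈ 1.8 mm/day

dPW/dt = +9.50 mm/day.
P = E + C − dPW/dt = 0.94 + (10.4) − (+9.50) = 1.8 mm/day.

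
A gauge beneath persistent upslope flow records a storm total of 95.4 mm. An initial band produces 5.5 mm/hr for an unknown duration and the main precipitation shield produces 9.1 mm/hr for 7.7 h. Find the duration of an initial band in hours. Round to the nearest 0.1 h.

duration ≈ 4.6 h

Known phases: 9.1 × 7.7 = 70.07 mm.
Remaining depth = 95.4 − 70.07 = 25.33 mm.
Duration = 25.33 / 5.5 = 4.6 h.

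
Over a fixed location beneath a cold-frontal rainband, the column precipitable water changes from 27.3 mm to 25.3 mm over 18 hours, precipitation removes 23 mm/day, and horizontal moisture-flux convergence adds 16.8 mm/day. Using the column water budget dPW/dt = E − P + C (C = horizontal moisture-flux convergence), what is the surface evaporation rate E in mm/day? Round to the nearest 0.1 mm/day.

E ≈ 3.5 mm/day

dPW/dt = (25.3 − 27.3) mm / (18/24 day) = -2.667 mm/day.
E = dPW/dt + P − C = (-2.667) + 23 − (16.8) = 3.5 mm/day.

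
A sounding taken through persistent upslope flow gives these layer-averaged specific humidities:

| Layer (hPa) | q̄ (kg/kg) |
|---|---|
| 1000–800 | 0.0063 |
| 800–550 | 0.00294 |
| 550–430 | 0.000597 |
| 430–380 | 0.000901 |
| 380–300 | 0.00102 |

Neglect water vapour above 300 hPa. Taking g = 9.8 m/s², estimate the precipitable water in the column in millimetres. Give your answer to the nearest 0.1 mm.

PW ≈ 22.4 mm

Precipitable water is the column-integrated vapour mass per unit area: PW = (1/g) Σ q̄ Δp, with q in kg/kg and Δp in Pa (1 kg/m² of water = 1 mm).
Layer 1000–800 hPa: Δp = 200 hPa = 20000 Pa, q̄ = 0.0063 kg/kg → 0.0063 × 20000 / 9.8 = 12.86 mm
Layer 800–550 hPa: Δp = 250 hPa = 25000 Pa, q̄ = 0.00294 kg/kg → 0.00294 × 25000 / 9.8 = 7.50 mm
Layer 550–430 hPa: Δp = 120 hPa = 12000 Pa, q̄ = 0.000597 kg/kg → 0.000597 × 12000 / 9.8 = 0.73 mm
Layer 430–380 hPa: Δp = 50 hPa = 5000 Pa, q̄ = 0.000901 kg/kg → 0.000901 × 5000 / 9.8 = 0.46 mm
Layer 380–300 hPa: Δp = 80 hPa = 8000 Pa, q̄ = 0.00102 kg/kg → 0.00102 × 8000 / 9.8 = 0.83 mm
PW = 12.86 + 7.50 + 0.73 + 0.46 + 0.83 = 22.38 ≈ 22.4 mm.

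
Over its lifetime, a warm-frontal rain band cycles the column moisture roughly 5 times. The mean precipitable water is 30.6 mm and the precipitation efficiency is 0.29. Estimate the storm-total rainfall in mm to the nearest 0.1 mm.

Each cycle deposits ε × PW = 0.29 × 30.6 = 8.874 mm.
Over 5 cycles: 5 × 8.874 = 44.4 mm.

rainfall ≈ 44.4 mm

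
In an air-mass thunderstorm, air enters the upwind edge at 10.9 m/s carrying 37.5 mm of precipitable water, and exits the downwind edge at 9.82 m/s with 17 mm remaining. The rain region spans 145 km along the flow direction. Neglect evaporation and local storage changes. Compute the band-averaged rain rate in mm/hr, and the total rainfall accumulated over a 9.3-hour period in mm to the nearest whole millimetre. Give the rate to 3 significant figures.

Column moisture flux per unit crosswind length is F = V × PW.
Inflow: F_in = 10.9 × 37.5 = 408.75 mm·m/s
Outflow: F_out = 9.82 × 17 = 166.94 mm·m/s
Steady-state rate R = (F_in − F_out)/L = (408.75 − 166.94) / 145000 m = 1.668e-03 mm/s.
R = 1.668e-03 × 3600 = 6.00 mm/hr.
Over 9.3 h: total = 6.00 × 9.3 = 55.8 ≈ 56 mm.

R ≈ 6.00 mm/hr; total ≈ 56 mm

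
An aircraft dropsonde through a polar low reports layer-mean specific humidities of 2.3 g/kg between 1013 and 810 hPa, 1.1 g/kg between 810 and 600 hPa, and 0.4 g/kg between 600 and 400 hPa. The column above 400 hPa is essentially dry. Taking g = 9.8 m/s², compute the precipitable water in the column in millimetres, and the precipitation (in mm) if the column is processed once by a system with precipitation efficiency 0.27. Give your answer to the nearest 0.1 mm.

Precipitable water is the column-integrated vapour mass per unit area: PW = (1/g) Σ q̄ Δp, with q in kg/kg and Δp in Pa (1 kg/m² of water = 1 mm).
Layer 1013–810 hPa: Δp = 203 hPa = 20300 Pa, q̄ = 0.0023 kg/kg → 0.0023 × 20300 / 9.8 = 4.76 mm
Layer 810–600 hPa: Δp = 210 hPa = 21000 Pa, q̄ = 0.0011 kg/kg → 0.0011 × 21000 / 9.8 = 2.36 mm
Layer 600–400 hPa: Δp = 200 hPa = 20000 Pa, q̄ = 0.0004 kg/kg → 0.0004 × 20000 / 9.8 = 0.82 mm
PW = 4.76 + 2.36 + 0.82 = 7.94 ≈ 7.9 mm.
Precipitation = ε × PW = 0.27 × 7.9 = 2.1 mm.

PW ≈ 7.9 mm; precipitation ≈ 2.1 mm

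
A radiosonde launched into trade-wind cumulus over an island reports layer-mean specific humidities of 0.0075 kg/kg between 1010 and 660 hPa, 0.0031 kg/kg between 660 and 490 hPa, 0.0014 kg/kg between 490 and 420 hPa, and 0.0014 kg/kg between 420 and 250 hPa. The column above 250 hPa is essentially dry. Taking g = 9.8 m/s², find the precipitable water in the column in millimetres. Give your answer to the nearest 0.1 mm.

Precipitable water is the column-integrated vapour mass per unit area: PW = (1/g) Σ q̄ Δp, with q in kg/kg and Δp in Pa (1 kg/m² of water = 1 mm).
Layer 1010–660 hPa: Δp = 350 hPa = 35000 Pa, q̄ = 0.0075 kg/kg → 0.0075 × 35000 / 9.8 = 26.79 mm
Layer 660–490 hPa: Δp = 170 hPa = 17000 Pa, q̄ = 0.0031 kg/kg → 0.0031 × 17000 / 9.8 = 5.38 mm
Layer 490–420 hPa: Δp = 70 hPa = 7000 Pa, q̄ = 0.0014 kg/kg → 0.0014 × 7000 / 9.8 = 1.00 mm
Layer 420–250 hPa: Δp = 170 hPa = 17000 Pa, q̄ = 0.0014 kg/kg → 0.0014 × 17000 / 9.8 = 2.43 mm
PW = 26.79 + 5.38 + 1.00 + 2.43 = 35.60 ≈ 35.6 mm.

PW ≈ 35.6 mm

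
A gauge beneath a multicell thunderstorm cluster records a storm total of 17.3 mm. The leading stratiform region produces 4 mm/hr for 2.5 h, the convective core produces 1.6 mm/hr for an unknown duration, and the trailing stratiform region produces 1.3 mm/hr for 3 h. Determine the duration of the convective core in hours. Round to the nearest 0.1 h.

duration ≈ 2.1 h

Known phases: 4 × 2.5 + 1.3 × 3 = 10 + 3.9 = 13.9 mm.
Remaining depth = 17.3 − 13.9 = 3.4 mm.
Duration = 3.4 / 1.6 = 2.1 h.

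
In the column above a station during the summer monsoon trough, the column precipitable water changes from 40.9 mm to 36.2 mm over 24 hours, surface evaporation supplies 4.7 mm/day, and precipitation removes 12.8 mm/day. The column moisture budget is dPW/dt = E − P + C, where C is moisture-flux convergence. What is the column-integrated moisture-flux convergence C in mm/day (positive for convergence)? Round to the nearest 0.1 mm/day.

C ≈ 3.4 mm/day

dPW/dt = (36.2 − 40.9) mm / (24/24 day) = -4.700 mm/day.
C = dPW/dt − E + P = (-4.700) − 4.7 + 12.8 = 3.4 mm/day.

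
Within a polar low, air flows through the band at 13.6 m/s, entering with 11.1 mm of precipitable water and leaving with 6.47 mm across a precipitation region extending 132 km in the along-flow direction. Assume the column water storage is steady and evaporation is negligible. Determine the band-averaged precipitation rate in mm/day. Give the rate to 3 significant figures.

Column moisture flux per unit crosswind length is F = V × PW.
Inflow: F_in = 13.6 × 11.1 = 150.96 mm·m/s
Outflow: F_out = 13.6 × 6.47 = 87.992 mm·m/s
Steady-state rate R = (F_in − F_out)/L = (150.96 − 87.992) / 132000 m = 4.770e-04 mm/s.
R = 4.770e-04 × 3600 × 24 = 41.2 mm/day.

R ≈ 41.2 mm/day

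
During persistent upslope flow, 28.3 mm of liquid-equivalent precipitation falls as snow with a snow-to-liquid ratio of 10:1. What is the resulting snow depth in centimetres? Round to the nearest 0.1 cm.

Snow depth = liquid × ratio = 28.3 mm × 10 = 283 mm = 28.3 cm.

snow depth ≈ 28.3 cm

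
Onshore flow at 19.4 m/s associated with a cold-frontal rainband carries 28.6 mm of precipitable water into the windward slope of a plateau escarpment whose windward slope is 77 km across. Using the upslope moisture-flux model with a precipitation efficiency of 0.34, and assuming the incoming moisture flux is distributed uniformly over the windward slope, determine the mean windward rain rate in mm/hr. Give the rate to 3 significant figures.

R ≈ 8.82 mm/hr

Incoming column moisture flux per unit ridge length: F = V × PW = 19.4 × 28.6 = 554.84 mm·m/s.
Spread over the 77 km slope with efficiency ε = 0.34: R = ε·F/W = 0.34 × 554.84 / 77000 m = 2.450e-03 mm/s.
R = 2.450e-03 × 3600 = 8.82 mm/hr.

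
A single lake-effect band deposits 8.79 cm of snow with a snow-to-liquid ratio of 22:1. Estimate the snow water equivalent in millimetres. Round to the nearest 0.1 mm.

SWE ≈ 4.0 mm

SWE = snow depth / ratio = 8.79 cm / 22 = 0.400 cm = 4.0 mm.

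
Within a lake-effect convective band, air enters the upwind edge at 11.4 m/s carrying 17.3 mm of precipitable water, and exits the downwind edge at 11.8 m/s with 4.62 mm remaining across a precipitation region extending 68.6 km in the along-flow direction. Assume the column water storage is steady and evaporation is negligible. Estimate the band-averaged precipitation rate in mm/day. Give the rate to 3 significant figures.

Column moisture flux per unit crosswind length is F = V × PW.
Inflow: F_in = 11.4 × 17.3 = 197.22 mm·m/s
Outflow: F_out = 11.8 × 4.62 = 54.516 mm·m/s
Steady-state rate R = (F_in − F_out)/L = (197.22 − 54.516) / 68600 m = 2.080e-03 mm/s.
R = 2.080e-03 × 3600 × 24 = 180 mm/day.

R ≈ 180 mm/day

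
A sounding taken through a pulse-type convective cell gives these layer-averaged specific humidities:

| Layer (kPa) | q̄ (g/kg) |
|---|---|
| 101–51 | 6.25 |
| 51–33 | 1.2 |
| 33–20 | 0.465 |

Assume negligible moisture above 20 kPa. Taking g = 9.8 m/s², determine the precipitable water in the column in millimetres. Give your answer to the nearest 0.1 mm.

Precipitable water is the column-integrated vapour mass per unit area: PW = (1/g) Σ q̄ Δp, with q in kg/kg and Δp in Pa (1 kg/m² of water = 1 mm).
Layer 101–51 kPa: Δp = 500 hPa = 50000 Pa, q̄ = 0.00625 kg/kg → 0.00625 × 50000 / 9.8 = 31.89 mm
Layer 51–33 kPa: Δp = 180 hPa = 18000 Pa, q̄ = 0.0012 kg/kg → 0.0012 × 18000 / 9.8 = 2.20 mm
Layer 33–20 kPa: Δp = 130 hPa = 13000 Pa, q̄ = 0.000465 kg/kg → 0.000465 × 13000 / 9.8 = 0.62 mm
PW = 31.89 + 2.20 + 0.62 = 34.71 ≈ 34.7 mm.

PW ≈ 34.7 mm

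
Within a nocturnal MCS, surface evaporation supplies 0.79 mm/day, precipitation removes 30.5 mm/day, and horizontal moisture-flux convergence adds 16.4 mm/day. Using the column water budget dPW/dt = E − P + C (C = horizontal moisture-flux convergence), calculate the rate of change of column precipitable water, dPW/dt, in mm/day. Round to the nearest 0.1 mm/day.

dPW/dt ≈ -13.3 mm/day

dPW/dt = E − P + C = 0.79 − 30.5 + (16.4) = -13.3 mm/day.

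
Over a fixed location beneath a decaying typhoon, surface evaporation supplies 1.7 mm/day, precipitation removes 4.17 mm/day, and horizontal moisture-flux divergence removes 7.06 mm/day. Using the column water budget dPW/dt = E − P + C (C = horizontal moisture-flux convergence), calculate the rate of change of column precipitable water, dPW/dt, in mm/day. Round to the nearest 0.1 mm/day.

dPW/dt = E − P + C = 1.7 − 4.17 + (-7.06) = -9.5 mm/day.

dPW/dt ≈ -9.5 mm/day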